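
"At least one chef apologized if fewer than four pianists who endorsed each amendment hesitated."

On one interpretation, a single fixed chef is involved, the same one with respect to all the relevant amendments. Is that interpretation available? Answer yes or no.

Yes

The described interpretation is the *at least one chef* > *each amendment* scoping.
Nothing needs to raise for *at least one chef* > *each amendment*, so no island constraint is at stake.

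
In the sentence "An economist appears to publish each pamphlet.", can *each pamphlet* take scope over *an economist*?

Raising constructions are monoclausal for scope purposes; *each pamphlet* is not separated from *an economist* by any island.
No island intervenes, so both surface and inverse scope are derivable.

Yes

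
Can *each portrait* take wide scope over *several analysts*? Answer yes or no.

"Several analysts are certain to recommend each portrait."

Yes

Raising constructions are monoclausal for scope purposes; *each portrait* is not separated from *several analysts* by any island.
Ordinary QR to a clause-peripheral position gives the wide-scope LF for the lower DP.
The sentence is scopally ambiguous between *several analysts* > *each portrait* and *each portrait* > *several analysts*.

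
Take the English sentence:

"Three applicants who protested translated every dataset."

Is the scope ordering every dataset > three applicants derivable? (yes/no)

Yes

*every dataset* sits in the matrix clause, not in the relative clause on *three applicants*.
QR within a single clause is free, so the lower quantifier may take scope over the higher one.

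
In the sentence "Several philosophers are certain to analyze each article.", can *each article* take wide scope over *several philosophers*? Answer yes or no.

Yes

*each article* is inside a raising infinitive, which is transparent to QR (no CP barrier), so it behaves as a matrix argument.
With no island boundary between them, the object can take inverse scope over the subject via ordinary QR within the clause.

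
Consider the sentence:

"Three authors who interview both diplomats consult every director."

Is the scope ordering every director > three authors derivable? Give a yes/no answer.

The relative clause *who interview both diplomats* modifies *three authors*, but *every director* is not inside that relative clause — it is an argument of the matrix verb.
Clause-internal QR can adjoin the lower DP above the subject, yielding the inverse reading.

Yes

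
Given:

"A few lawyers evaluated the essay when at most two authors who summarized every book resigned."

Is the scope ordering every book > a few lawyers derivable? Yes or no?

*every book* sits inside the relative clause *who summarized every book*, which is itself inside the adjunct *when at most two authors who summarized every book resigned*.
Even if one barrier were somehow void, the other would still block QR.
There is no licit LF on which *every book* c-commands *a few lawyers*.

No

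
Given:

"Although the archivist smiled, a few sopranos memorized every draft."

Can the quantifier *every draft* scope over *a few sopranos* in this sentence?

Yes

Although there is an adjunct clause, *every draft* is in the main clause, not inside the adjunct.
QR within a single clause is free, so the lower quantifier may take scope over the higher one.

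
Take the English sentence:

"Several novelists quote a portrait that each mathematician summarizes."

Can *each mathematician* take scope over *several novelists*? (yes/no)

*each mathematician* occurs within the relative clause *that each mathematician summarizes* modifying *a portrait*.
Relative clauses are scope islands: a quantifier cannot QR out of a relative clause to take scope in the matrix clause.
So *each mathematician* cannot raise to a position above *several novelists*.

No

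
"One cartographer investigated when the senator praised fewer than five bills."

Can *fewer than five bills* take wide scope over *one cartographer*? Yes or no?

No

The DP *fewer than five bills* is contained in the embedded question *when the senator praised fewer than five bills*.
Embedded questions are wh-islands: a quantifier inside an indirect question cannot QR into the matrix clause.
So the wide-scope reading for *fewer than five bills* is blocked.
(Only the surface reading survives: one fixed cartographer with respect to all the relevant bills.)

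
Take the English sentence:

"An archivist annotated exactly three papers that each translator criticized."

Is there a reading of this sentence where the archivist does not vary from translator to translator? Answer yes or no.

That reading corresponds to *an archivist* > *each translator*.
That is the surface-scope ordering, which is always one of the available readings — island constraints only ever restrict inverse scope.

Yes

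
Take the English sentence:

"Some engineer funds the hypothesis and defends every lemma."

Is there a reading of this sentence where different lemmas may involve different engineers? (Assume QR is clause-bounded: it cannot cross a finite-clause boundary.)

No

This is the *every lemma* > *some engineer* reading.
Structurally, *every lemma* is inside one conjunct of the coordinate structure (*defends every lemma*).
QR out of a conjunct would have to apply non-ATB, which the CSC forbids.
So *every lemma* cannot raise high enough to outscope *some engineer*; only the surface ordering *some engineer* > *every lemma* is available.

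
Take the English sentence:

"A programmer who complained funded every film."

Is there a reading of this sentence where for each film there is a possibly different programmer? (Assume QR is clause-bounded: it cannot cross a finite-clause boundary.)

The described interpretation is the *every film* > *a programmer* scoping.
The relative clause *who complained* modifies *a programmer*, but *every film* is not inside that relative clause — it is an argument of the matrix verb.
No island intervenes, so both surface and inverse scope are derivable.
The sentence is scopally ambiguous between *a programmer* > *every film* and *every film* > *a programmer*.

Yes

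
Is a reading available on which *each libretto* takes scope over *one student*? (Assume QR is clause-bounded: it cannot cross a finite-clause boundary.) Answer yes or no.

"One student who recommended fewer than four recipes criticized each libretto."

*each libretto* is a matrix argument; only *one student* is modified by the relative clause *who recommended fewer than four recipes*, so the RC island is irrelevant to the target quantifier.
Ordinary QR to a clause-peripheral position gives the wide-scope LF for the lower DP.

Yes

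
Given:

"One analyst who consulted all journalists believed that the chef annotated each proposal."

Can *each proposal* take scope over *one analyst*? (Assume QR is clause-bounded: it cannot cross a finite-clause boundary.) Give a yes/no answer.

No

The target quantifier *each proposal* is part of the finite complement clause *that the chef annotated each proposal*.
Finite CP is the ceiling for QR here, by assumption.
Hence only narrow scope for *each proposal* (under *one analyst*) survives.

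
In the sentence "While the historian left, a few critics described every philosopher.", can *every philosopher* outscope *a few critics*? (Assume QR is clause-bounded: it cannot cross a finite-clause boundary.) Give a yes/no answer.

Yes

Although there is an adjunct clause, *every philosopher* is in the main clause, not inside the adjunct.
No island intervenes, so both surface and inverse scope are derivable.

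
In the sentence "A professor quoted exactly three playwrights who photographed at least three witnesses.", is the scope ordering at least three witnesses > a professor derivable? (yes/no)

No

The target quantifier *at least three witnesses* is part of the relative clause *who photographed at least three witnesses* modifying *exactly three playwrights*.
Quantifiers inside a relative clause are trapped there; the RC boundary blocks QR.
There is no licit LF on which *at least three witnesses* c-commands *a professor*.
(Only the surface reading survives: one fixed professor with respect to all the relevant witnesses.)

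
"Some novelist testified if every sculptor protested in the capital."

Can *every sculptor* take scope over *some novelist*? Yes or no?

No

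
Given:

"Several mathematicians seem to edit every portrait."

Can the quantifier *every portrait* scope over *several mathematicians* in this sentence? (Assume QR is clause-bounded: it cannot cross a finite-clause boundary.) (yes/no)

Yes

Infinitival complements of raising predicates do not block QR; *every portrait* and *several mathematicians* are effectively clausemates.
With no island boundary between them, the object can take inverse scope over the subject via ordinary QR within the clause.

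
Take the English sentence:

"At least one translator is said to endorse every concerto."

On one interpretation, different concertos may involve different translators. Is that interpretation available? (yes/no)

Yes

The described interpretation is the *every concerto* > *at least one translator* scoping.
*every concerto* is the object of the infinitival complement of a raising predicate; raising infinitives are transparent for QR, so the two DPs are in effect clausemates.
Ordinary QR to a clause-peripheral position gives the wide-scope LF for the lower DP.
The sentence is scopally ambiguous between *at least one translator* > *every concerto* and *every concerto* > *at least one translator*.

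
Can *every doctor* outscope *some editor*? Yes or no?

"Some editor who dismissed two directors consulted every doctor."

Yes

*every doctor* sits in the matrix clause, not in the relative clause on *some editor*.
With no island boundary between them, the object can take inverse scope over the subject via ordinary QR within the clause.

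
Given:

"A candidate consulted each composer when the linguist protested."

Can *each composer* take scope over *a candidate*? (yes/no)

Yes

The adjunct clause does not contain *each composer*, which is the matrix object.
Clause-internal QR can adjoin the lower DP above the subject, yielding the inverse reading.
Both orderings are possible: *a candidate* > *each composer* and *each composer* > *a candidate*.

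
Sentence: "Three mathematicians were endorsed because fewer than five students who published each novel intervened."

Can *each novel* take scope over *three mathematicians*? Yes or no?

Structurally, *each novel* is inside the relative clause *who published each novel*, which is itself inside the adjunct *because fewer than five students who published each novel intervened*.
The quantifier would have to escape first the RC and then the adjunct — two independent island violations.
*each novel* > *three mathematicians* would require crossing that boundary, which is illicit.

No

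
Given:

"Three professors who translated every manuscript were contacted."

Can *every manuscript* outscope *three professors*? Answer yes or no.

No

The DP *every manuscript* is contained in the relative clause *who translated every manuscript*.
A relative clause is a scope island — quantifier raising cannot cross its boundary.
*every manuscript* is confined to the island and cannot take scope over *three professors*.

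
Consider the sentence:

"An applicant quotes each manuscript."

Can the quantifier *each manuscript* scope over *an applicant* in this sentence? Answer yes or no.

Yes

Both DPs are arguments of the same predicate; there is no clause or island boundary between them.
With no island boundary between them, the object can take inverse scope over the subject via ordinary QR within the clause.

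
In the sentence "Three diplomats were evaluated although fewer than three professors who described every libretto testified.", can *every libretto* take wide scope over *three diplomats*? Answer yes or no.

No

The DP *every libretto* is contained in the relative clause *who described every libretto*, which is itself inside the adjunct *although fewer than three professors who described every libretto testified*.
Nested islands: the RC island is itself inside an adjunct island, so wide scope is doubly excluded.
Hence only narrow scope for *every libretto* (under *three diplomats*) survives.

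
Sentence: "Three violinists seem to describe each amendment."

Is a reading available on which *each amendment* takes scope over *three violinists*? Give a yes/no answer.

Yes

Raising constructions are monoclausal for scope purposes; *each amendment* is not separated from *three violinists* by any island.
Ordinary QR to a clause-peripheral position gives the wide-scope LF for the lower DP.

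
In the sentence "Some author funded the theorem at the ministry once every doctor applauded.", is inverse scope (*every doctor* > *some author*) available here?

No

*every doctor* occurs within the adjunct clause *once every doctor applauded*.
Adverbial clauses are not L-marked, so they are barriers for QR — the quantifier cannot escape the adjunct.
So the wide-scope reading for *every doctor* is blocked.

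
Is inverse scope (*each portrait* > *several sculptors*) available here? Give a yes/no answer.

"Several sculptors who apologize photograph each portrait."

Although the sentence contains a relative clause (*who apologize*), *each portrait* is outside it, in the matrix VP.
Ordinary QR to a clause-peripheral position gives the wide-scope LF for the lower DP.

Yes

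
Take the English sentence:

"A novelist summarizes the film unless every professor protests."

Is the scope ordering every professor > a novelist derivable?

The DP *every professor* is contained in the adjunct clause *unless every professor protests*.
Since the clause is an adjunct (not a complement), the Adjunct Condition blocks QR across its edge.
There is no licit LF on which *every professor* c-commands *a novelist*.

No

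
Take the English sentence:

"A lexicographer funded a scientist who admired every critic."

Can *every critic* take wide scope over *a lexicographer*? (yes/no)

The target quantifier *every critic* is part of the relative clause *who admired every critic* modifying *a scientist*.
A relative clause is a scope island — quantifier raising cannot cross its boundary.
So the wide-scope reading for *every critic* is blocked.

No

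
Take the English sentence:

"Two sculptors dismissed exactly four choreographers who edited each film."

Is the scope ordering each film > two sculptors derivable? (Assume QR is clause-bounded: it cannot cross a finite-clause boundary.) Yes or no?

No

Structurally, *each film* is inside the relative clause *who edited each film* modifying *exactly four choreographers*.
Relative clauses block scope extraction: QR cannot target a position outside the modified NP.
There is no licit LF on which *each film* c-commands *two sculptors*.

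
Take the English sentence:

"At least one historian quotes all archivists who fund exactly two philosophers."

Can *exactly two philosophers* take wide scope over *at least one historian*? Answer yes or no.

The DP *exactly two philosophers* is contained in the relative clause *who fund exactly two philosophers* modifying *all archivists*.
Relative clauses are scope islands: a quantifier cannot QR out of a relative clause to take scope in the matrix clause.
*exactly two philosophers* > *at least one historian* would require crossing that boundary, which is illicit.

No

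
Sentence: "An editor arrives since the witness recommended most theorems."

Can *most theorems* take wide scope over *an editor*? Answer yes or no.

No

*most theorems* occurs within the adjunct clause *since the witness recommended most theorems*.
Adjuncts are opaque for quantifier raising; a quantifier in an adjunct stays inside it.
So *most theorems* cannot raise high enough to outscope *an editor*; only the surface ordering *an editor* > *most theorems* is available.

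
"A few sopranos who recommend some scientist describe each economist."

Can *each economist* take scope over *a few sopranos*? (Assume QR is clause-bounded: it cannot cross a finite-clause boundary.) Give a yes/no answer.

Yes

*each economist* is a matrix argument; only *a few sopranos* is modified by the relative clause *who recommend some scientist*, so the RC island is irrelevant to the target quantifier.
QR within a single clause is free, so the lower quantifier may take scope over the higher one.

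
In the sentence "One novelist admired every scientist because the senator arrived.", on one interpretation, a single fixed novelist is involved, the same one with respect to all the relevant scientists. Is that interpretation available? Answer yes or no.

Yes

The described interpretation is the *one novelist* > *every scientist* scoping.
Surface scope (*one novelist* > *every scientist*) is always derivable; islands only block QR, not in-situ interpretation.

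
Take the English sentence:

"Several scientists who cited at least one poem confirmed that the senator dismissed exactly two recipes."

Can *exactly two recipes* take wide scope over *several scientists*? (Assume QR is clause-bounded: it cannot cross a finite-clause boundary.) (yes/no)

The DP *exactly two recipes* is contained in the finite complement clause *that the senator dismissed exactly two recipes*.
Under clause-bounded QR, a quantifier in an embedded finite clause cannot raise into the matrix clause.
There is no licit LF on which *exactly two recipes* c-commands *several scientists*.

No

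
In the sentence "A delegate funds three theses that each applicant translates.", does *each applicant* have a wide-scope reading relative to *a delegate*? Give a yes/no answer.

No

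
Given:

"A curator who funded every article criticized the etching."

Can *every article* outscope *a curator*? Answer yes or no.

*every article* sits inside the relative clause *who funded every article*.
Quantifiers inside a relative clause are trapped there; the RC boundary blocks QR.
*every article* is confined to the island and cannot take scope over *a curator*.
(Only the surface reading survives: one fixed curator with respect to all the relevant articles.)

No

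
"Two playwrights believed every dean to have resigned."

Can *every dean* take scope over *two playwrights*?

Yes

ECM infinitives lack a CP barrier, so *every dean* can QR over the matrix subject *two playwrights*.
Since no island is crossed, the inverse ordering is licensed alongside surface scope.
Both orderings are possible: *two playwrights* > *every dean* and *every dean* > *two playwrights*.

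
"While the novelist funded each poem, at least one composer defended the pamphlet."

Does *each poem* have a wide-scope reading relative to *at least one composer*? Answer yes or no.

No

Structurally, *each poem* is inside the adjunct clause *while the novelist funded each poem*.
The adjunct-island constraint bars QR out of an adverbial clause.
The ordering *each poem* > *at least one composer* is therefore underivable.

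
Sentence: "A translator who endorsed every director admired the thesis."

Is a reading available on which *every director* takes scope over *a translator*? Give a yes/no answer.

The target quantifier *every director* is part of the relative clause *who endorsed every director*.
Relative clauses are scope islands: a quantifier cannot QR out of a relative clause to take scope in the matrix clause.
*every director* is confined to the island and cannot take scope over *a translator*.
(Only the surface reading survives: one fixed translator with respect to all the relevant directors.)

No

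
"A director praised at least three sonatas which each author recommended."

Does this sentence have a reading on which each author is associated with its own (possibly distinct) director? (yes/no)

The described interpretation is the *each author* > *a director* scoping.
*each author* is embedded in the relative clause *which each author recommended* modifying *at least three sonatas*.
A relative clause is a scope island — quantifier raising cannot cross its boundary.
Hence only narrow scope for *each author* (under *a director*) survives.
(Only the surface reading survives: one fixed director with respect to all the relevant authors.)

No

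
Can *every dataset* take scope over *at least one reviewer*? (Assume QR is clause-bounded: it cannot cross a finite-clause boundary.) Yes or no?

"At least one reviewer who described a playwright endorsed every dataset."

The relative clause *who described a playwright* modifies *at least one reviewer*, but *every dataset* is not inside that relative clause — it is an argument of the matrix verb.
QR within a single clause is free, so the lower quantifier may take scope over the higher one.

Yes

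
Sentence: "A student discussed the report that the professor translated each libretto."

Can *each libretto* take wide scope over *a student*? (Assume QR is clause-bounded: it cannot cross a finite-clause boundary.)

No

The DP *each libretto* is contained in the complex NP *the report that the professor translated each libretto*.
Noun-complement clauses are scope islands (the Complex NP Constraint): a quantifier inside one cannot scope into the matrix.
The inverse ordering *each libretto* > *a student* is therefore underivable.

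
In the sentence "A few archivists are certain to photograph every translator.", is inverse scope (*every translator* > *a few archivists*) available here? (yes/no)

Yes

Raising constructions are monoclausal for scope purposes; *every translator* is not separated from *a few archivists* by any island.
No island intervenes, so both surface and inverse scope are derivable.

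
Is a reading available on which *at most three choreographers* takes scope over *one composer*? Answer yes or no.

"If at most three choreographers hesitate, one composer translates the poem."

*at most three choreographers* sits inside the adjunct clause *if at most three choreographers hesitate*.
The adjunct-island constraint bars QR out of an adverbial clause.
The ordering *at most three choreographers* > *one composer* is therefore underivable.

No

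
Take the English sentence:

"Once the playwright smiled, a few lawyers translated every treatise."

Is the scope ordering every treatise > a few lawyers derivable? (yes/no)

Yes

Neither queried DP is inside the adjunct, so the adjunct-island constraint does not apply.
With no island boundary between them, the object can take inverse scope over the subject via ordinary QR within the clause.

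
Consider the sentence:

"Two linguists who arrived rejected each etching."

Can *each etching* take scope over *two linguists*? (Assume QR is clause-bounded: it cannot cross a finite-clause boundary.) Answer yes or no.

*each etching* is a matrix argument; only *two linguists* is modified by the relative clause *who arrived*, so the RC island is irrelevant to the target quantifier.
Nothing blocks QR of the lower DP to a position above the higher one, so inverse scope is available.

Yes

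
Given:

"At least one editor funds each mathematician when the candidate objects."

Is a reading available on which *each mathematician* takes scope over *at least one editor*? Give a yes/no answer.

Yes

The adjunct clause does not contain *each mathematician*, which is the matrix object.
With no island boundary between them, the object can take inverse scope over the subject via ordinary QR within the clause.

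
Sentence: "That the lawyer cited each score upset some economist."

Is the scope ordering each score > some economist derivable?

No

*each score* occurs within the sentential subject *that the lawyer cited each score*.
Subjects — clausal subjects included — are islands for extraction, and QR is no exception.
*each score* is confined to the island and cannot take scope over *some economist*.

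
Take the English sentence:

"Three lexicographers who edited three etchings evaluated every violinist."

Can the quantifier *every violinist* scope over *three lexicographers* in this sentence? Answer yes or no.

Yes

*every violinist* sits in the matrix clause, not in the relative clause on *three lexicographers*.
Ordinary QR to a clause-peripheral position gives the wide-scope LF for the lower DP.
So *every violinist* > *three lexicographers* is among the available readings.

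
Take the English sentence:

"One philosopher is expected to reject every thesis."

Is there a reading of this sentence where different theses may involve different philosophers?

Yes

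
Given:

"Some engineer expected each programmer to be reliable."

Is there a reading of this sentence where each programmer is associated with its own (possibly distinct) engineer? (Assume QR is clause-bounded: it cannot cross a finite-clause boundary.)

Yes

The paraphrase describes the scope ordering *each programmer* > *some engineer*.
The ECM infinitive is scope-transparent — *each programmer* is free to raise above *some engineer*.
Since no island is crossed, the inverse ordering is licensed alongside surface scope.
Both orderings are possible: *some engineer* > *each programmer* and *each programmer* > *some engineer*.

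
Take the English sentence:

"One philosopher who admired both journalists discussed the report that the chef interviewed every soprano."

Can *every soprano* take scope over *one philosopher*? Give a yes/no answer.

No

*every soprano* sits inside the complex NP *the report that the chef interviewed every soprano*.
Since the clause is the complement of a nominal head, the CNPC blocks scope extraction.
*every soprano* > *one philosopher* would require crossing that boundary, which is illicit.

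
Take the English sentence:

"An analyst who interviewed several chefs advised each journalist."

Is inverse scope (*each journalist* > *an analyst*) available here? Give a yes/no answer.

The relative clause *who interviewed several chefs* modifies *an analyst*, but *each journalist* is not inside that relative clause — it is an argument of the matrix verb.
Nothing blocks QR of the lower DP to a position above the higher one, so inverse scope is available.
The sentence is scopally ambiguous between *an analyst* > *each journalist* and *each journalist* > *an analyst*.

Yes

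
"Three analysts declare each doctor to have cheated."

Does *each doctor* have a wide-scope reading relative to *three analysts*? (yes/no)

Yes

ECM infinitives lack a CP barrier, so *each doctor* can QR over the matrix subject *three analysts*.
With no island boundary between them, the object can take inverse scope over the subject via ordinary QR within the clause.
The sentence is scopally ambiguous between *three analysts* > *each doctor* and *each doctor* > *three analysts*.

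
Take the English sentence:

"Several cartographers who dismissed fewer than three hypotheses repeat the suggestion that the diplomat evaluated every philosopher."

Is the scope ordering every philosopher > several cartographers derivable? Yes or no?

Structurally, *every philosopher* is inside the complex NP *the suggestion that the diplomat evaluated every philosopher*.
Since the clause is the complement of a nominal head, the CNPC blocks scope extraction.
*every philosopher* is confined to the island and cannot take scope over *several cartographers*.

No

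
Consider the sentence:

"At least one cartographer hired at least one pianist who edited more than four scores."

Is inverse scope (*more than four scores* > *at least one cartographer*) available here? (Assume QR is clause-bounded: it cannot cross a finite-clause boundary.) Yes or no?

The target quantifier *more than four scores* is part of the relative clause *who edited more than four scores* modifying *at least one pianist*.
A relative clause is a scope island — quantifier raising cannot cross its boundary.
So *more than four scores* cannot raise to a position above *at least one cartographer*.

No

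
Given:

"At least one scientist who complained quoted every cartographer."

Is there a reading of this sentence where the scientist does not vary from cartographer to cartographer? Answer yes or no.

Yes

That reading corresponds to *at least one scientist* > *every cartographer*.
That is the surface-scope ordering, which is always one of the available readings — island constraints only ever restrict inverse scope.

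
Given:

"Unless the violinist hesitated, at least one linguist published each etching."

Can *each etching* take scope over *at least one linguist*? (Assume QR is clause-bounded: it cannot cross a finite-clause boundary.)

*each etching* is a matrix argument; the adjunct is an island but the target quantifier is outside it.
Ordinary QR to a clause-peripheral position gives the wide-scope LF for the lower DP.
So *each etching* > *at least one linguist* is among the available readings.

Yes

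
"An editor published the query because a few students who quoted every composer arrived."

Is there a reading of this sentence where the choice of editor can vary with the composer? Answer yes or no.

That reading corresponds to *every composer* > *an editor*.
Structurally, *every composer* is inside the relative clause *who quoted every composer*, which is itself inside the adjunct *because a few students who quoted every composer arrived*.
Even if one barrier were somehow void, the other would still block QR.
So the wide-scope reading for *every composer* is blocked.

No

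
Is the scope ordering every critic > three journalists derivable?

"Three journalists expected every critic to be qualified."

Yes

*every critic* is the subject of an ECM infinitive — the infinitival complement of an ECM verb is not a scope island, so *every critic* can raise into the matrix clause.
Nothing blocks QR of the lower DP to a position above the higher one, so inverse scope is available.
Both orderings are possible: *three journalists* > *every critic* and *every critic* > *three journalists*.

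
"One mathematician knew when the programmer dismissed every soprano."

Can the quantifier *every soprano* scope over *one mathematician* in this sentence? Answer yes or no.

No

Structurally, *every soprano* is inside the embedded question *when the programmer dismissed every soprano*.
Embedded wh-clauses are opaque for QR, so the quantifier stays inside the question.
So *every soprano* cannot raise to a position above *one mathematician*.
(Only the surface reading survives: one fixed mathematician with respect to all the relevant sopranos.)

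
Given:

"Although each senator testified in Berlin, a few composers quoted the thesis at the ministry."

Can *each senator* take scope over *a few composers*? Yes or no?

Structurally, *each senator* is inside the adjunct clause *although each senator testified in Berlin*.
Adjuncts are opaque for quantifier raising; a quantifier in an adjunct stays inside it.
The ordering *each senator* > *a few composers* is therefore underivable.

No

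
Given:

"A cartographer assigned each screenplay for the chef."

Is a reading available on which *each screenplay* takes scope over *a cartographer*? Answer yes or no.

Yes

*each screenplay* is the matrix object and *a cartographer* the matrix subject; the two are clausemates.
With no island boundary between them, the object can take inverse scope over the subject via ordinary QR within the clause.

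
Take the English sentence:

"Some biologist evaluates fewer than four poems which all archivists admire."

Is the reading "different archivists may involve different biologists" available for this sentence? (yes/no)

No

The described interpretation is the *all archivists* > *some biologist* scoping.
*all archivists* is embedded in the relative clause *which all archivists admire* modifying *fewer than four poems*.
Quantifiers inside a relative clause are trapped there; the RC boundary blocks QR.
*all archivists* > *some biologist* would require crossing that boundary, which is illicit.
(Only the surface reading survives: one fixed biologist with respect to all the relevant archivists.)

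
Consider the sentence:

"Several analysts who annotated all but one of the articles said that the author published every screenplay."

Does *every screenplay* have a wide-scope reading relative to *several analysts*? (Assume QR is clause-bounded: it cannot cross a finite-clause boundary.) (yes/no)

*every screenplay* sits inside the finite complement clause *that the author published every screenplay*.
QR is clause-bounded, so the finite complement is a scope island for the embedded quantifier.
So *every screenplay* cannot raise to a position above *several analysts*.

No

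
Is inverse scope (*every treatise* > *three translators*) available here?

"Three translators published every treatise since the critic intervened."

Yes

The adjunct island is irrelevant here — *every treatise* and *three translators* are both in the matrix clause.
Clause-internal QR can adjoin the lower DP above the subject, yielding the inverse reading.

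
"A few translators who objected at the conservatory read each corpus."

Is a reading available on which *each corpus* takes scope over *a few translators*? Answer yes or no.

The relative clause *who objected at the conservatory* modifies *a few translators*, but *each corpus* is not inside that relative clause — it is an argument of the matrix verb.
Clause-internal QR can adjoin the lower DP above the subject, yielding the inverse reading.
So *each corpus* > *a few translators* is among the available readings.

Yes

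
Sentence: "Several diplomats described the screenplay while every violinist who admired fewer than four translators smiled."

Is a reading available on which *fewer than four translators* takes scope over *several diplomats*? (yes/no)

No

*fewer than four translators* occurs within the relative clause *who admired fewer than four translators*, which is itself inside the adjunct *while every violinist who admired fewer than four translators smiled*.
Both the relative clause and the enclosing adjunct are scope islands; QR cannot cross either.
So the wide-scope reading for *fewer than four translators* is blocked.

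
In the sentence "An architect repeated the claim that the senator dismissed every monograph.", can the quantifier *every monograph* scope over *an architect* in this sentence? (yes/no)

No

*every monograph* occurs within the complex NP *the claim that the senator dismissed every monograph*.
The complex NP is opaque for QR — the quantifier is frozen inside the noun's complement.
So *every monograph* cannot raise high enough to outscope *an architect*; only the surface ordering *an architect* > *every monograph* is available.
(Only the surface reading survives: one fixed architect with respect to all the relevant monographs.)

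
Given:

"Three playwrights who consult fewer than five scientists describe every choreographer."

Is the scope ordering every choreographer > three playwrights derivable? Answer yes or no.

The relative clause *who consult fewer than five scientists* modifies *three playwrights*, but *every choreographer* is not inside that relative clause — it is an argument of the matrix verb.
Since no island is crossed, the inverse ordering is licensed alongside surface scope.

Yes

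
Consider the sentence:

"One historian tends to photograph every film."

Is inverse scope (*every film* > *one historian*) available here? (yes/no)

Yes

*every film* is the object of the infinitival complement of a raising predicate; raising infinitives are transparent for QR, so the two DPs are in effect clausemates.
No island intervenes, so both surface and inverse scope are derivable.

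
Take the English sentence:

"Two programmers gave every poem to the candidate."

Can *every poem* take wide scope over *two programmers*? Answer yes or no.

*two programmers* and *every poem* are co-arguments of the matrix verb, with nothing but a clause-internal boundary between them.
Since no island is crossed, the inverse ordering is licensed alongside surface scope.

Yes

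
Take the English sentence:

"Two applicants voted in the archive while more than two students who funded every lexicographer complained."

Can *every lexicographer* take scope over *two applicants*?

*every lexicographer* occurs within the relative clause *who funded every lexicographer*, which is itself inside the adjunct *while more than two students who funded every lexicographer complained*.
Nested islands: the RC island is itself inside an adjunct island, so wide scope is doubly excluded.
There is no licit LF on which *every lexicographer* c-commands *two applicants*.

No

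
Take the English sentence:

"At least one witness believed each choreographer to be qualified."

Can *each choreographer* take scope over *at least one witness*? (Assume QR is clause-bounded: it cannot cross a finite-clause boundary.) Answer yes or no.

The ECM infinitive is scope-transparent — *each choreographer* is free to raise above *at least one witness*.
Since no island is crossed, the inverse ordering is licensed alongside surface scope.

Yes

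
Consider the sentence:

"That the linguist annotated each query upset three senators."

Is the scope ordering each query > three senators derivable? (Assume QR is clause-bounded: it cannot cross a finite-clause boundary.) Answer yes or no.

No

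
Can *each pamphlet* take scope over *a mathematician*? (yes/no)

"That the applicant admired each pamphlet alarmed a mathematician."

*each pamphlet* sits inside the sentential subject *that the applicant admired each pamphlet*.
Subjects — clausal subjects included — are islands for extraction, and QR is no exception.
*each pamphlet* is confined to the island and cannot take scope over *a mathematician*.

No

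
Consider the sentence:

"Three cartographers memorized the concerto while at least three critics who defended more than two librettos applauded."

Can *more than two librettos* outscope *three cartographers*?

No

The DP *more than two librettos* is contained in the relative clause *who defended more than two librettos*, which is itself inside the adjunct *while at least three critics who defended more than two librettos applauded*.
Even if one barrier were somehow void, the other would still block QR.
So the wide-scope reading for *more than two librettos* is blocked.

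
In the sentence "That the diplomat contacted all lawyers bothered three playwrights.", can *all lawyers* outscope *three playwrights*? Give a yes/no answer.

*all lawyers* is embedded in the sentential subject *that the diplomat contacted all lawyers*.
The subject-island constraint blocks QR out of a clausal subject.
So *all lawyers* cannot raise to a position above *three playwrights*.

No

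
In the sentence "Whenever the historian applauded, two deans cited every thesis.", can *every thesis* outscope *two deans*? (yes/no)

Neither queried DP is inside the adjunct, so the adjunct-island constraint does not apply.
With no island boundary between them, the object can take inverse scope over the subject via ordinary QR within the clause.
So *every thesis* > *two deans* is among the available readings.

Yes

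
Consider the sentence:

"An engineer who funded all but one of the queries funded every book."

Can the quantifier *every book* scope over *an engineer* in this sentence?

The relative clause *who funded all but one of the queries* modifies *an engineer*, but *every book* is not inside that relative clause — it is an argument of the matrix verb.
QR within a single clause is free, so the lower quantifier may take scope over the higher one.
So *every book* > *an engineer* is among the available readings.

Yes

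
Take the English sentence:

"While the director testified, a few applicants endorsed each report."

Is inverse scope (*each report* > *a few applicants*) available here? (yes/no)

Although there is an adjunct clause, *each report* is in the main clause, not inside the adjunct.
With no island boundary between them, the object can take inverse scope over the subject via ordinary QR within the clause.

Yes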